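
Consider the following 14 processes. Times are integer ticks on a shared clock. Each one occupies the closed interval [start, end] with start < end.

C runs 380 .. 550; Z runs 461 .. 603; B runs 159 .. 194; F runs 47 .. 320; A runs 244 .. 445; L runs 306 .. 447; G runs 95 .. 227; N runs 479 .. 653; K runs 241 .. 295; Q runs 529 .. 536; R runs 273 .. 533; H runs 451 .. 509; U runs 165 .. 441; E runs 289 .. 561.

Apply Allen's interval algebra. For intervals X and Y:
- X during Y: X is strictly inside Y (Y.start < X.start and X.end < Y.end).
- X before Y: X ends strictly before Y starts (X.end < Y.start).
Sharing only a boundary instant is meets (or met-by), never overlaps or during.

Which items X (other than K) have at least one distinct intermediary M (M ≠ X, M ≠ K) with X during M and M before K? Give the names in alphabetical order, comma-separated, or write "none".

Target K = [241, 295].
Intermediaries M with M before K: B, G.
Via B — items with X during B: none.
Via G — items with X during G: B.
Union: B.

B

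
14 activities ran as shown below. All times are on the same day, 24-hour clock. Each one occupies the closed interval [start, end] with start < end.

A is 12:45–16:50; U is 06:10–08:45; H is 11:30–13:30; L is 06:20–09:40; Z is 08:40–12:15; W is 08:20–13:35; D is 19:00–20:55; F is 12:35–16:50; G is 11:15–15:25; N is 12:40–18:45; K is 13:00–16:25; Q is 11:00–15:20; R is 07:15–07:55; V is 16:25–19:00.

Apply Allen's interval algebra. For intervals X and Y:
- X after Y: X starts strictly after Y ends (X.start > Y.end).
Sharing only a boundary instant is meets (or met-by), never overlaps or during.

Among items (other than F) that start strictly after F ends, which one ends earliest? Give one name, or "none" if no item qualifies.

Target F = [12:35, 16:50].
A [12:45, 16:50] → finishes → excluded.
D [19:00, 20:55] → after → candidate.
G [11:15, 15:25] → overlaps → excluded.
H [11:30, 13:30] → overlaps → excluded.
K [13:00, 16:25] → during → excluded.
L [06:20, 09:40] → before → excluded.
N [12:40, 18:45] → overlapped-by → excluded.
Q [11:00, 15:20] → overlaps → excluded.
R [07:15, 07:55] → before → excluded.
U [06:10, 08:45] → before → excluded.
V [16:25, 19:00] → overlapped-by → excluded.
W [08:20, 13:35] → overlaps → excluded.
Z [08:40, 12:15] → before → excluded.
Among candidates, earliest end is 20:55 → D.

D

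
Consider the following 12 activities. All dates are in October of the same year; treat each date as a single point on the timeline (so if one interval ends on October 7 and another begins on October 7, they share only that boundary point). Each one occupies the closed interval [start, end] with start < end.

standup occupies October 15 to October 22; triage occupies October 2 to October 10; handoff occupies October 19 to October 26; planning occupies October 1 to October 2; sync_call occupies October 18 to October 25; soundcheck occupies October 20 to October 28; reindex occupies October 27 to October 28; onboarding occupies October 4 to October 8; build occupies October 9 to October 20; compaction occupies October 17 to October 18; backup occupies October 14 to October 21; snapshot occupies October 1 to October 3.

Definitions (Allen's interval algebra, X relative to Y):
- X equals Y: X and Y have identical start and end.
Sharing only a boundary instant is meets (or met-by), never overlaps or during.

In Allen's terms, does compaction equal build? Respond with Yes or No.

compaction = [October 17, October 18], build = [October 9, October 20].
Actual relation of compaction to build: during.
Asked whether 'equals' holds → No.

No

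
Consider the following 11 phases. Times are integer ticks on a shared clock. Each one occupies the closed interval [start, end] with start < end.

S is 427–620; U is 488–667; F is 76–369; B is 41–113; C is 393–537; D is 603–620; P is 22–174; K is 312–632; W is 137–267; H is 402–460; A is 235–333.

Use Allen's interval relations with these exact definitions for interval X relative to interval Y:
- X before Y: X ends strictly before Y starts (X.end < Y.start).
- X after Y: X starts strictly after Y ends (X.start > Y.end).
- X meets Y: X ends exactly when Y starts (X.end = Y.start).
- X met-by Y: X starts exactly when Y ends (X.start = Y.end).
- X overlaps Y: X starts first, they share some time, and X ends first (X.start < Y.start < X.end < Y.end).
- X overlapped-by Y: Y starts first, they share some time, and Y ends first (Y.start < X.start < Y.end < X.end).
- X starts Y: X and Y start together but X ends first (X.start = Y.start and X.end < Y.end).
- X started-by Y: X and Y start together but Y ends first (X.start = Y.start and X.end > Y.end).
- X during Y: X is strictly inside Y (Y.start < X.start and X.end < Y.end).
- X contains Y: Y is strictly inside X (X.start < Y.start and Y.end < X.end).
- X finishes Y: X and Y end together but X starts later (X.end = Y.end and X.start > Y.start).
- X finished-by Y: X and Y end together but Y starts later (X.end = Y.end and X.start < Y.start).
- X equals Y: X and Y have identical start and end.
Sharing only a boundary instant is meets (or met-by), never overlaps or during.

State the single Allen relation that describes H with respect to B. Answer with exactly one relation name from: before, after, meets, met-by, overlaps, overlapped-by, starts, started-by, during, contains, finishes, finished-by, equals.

after

H = [402, 460]; B = [41, 113].
Compare endpoints: H.start > B.start, H.start > B.end, H.end > B.start, H.end > B.end.
That pattern is 'after'.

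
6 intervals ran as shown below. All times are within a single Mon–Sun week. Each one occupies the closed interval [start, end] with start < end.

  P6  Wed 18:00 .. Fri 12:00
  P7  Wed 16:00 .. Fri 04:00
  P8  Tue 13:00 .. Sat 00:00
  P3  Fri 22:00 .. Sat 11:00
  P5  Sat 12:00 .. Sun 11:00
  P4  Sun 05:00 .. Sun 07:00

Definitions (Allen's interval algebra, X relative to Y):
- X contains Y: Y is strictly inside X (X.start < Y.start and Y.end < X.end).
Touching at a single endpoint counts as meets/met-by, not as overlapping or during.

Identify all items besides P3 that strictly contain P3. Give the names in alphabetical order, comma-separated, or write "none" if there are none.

none

Target P3 = [Fri 22:00, Sat 11:00].
P4 [Sun 05:00, Sun 07:00] → after → no.
P5 [Sat 12:00, Sun 11:00] → after → no.
P6 [Wed 18:00, Fri 12:00] → before → no.
P7 [Wed 16:00, Fri 04:00] → before → no.
P8 [Tue 13:00, Sat 00:00] → overlaps → no.
Result: none.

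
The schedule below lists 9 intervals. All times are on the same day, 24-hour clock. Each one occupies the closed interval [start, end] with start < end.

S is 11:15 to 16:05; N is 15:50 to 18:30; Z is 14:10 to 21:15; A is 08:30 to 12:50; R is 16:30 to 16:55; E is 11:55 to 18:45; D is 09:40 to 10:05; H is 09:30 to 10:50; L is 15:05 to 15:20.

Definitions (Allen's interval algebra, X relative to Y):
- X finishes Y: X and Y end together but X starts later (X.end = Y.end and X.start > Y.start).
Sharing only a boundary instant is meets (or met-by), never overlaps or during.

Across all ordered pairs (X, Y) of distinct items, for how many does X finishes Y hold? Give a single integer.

0

Checking all 72 ordered pairs for relation 'finishes'; matching pairs in alphabetical order:
No pair satisfies it.
Count: 0.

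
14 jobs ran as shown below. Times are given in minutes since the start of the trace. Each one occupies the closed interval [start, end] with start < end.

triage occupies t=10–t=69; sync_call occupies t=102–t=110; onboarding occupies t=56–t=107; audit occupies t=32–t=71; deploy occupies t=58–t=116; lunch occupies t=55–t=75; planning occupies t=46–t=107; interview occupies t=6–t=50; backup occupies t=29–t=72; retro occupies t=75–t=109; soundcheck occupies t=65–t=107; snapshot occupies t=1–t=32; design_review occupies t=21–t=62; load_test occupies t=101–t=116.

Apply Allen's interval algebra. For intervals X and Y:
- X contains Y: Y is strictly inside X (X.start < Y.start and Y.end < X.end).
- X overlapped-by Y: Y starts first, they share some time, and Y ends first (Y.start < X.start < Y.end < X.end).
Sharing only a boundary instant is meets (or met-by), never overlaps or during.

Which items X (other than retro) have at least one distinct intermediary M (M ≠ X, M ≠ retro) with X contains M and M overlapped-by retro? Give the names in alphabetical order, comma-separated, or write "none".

Target retro = [t=75, t=109].
Intermediaries M with M overlapped-by retro: load_test, sync_call.
Via load_test — items with X contains load_test: none.
Via sync_call — items with X contains sync_call: deploy, load_test.
Union: deploy, load_test.

deploy, load_test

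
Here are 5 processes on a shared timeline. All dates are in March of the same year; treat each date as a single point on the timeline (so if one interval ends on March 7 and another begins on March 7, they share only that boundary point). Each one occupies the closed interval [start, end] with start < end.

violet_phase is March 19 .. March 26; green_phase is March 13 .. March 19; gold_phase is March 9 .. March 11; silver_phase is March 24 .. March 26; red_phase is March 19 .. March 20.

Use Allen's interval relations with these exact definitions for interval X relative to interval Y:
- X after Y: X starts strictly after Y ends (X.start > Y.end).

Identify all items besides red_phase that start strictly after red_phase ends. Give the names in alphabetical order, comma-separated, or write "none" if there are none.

silver_phase

Target red_phase = [March 19, March 20].
gold_phase [March 9, March 11] → before → no.
green_phase [March 13, March 19] → meets → no.
silver_phase [March 24, March 26] → after → yes.
violet_phase [March 19, March 26] → started-by → no.
Result: silver_phase.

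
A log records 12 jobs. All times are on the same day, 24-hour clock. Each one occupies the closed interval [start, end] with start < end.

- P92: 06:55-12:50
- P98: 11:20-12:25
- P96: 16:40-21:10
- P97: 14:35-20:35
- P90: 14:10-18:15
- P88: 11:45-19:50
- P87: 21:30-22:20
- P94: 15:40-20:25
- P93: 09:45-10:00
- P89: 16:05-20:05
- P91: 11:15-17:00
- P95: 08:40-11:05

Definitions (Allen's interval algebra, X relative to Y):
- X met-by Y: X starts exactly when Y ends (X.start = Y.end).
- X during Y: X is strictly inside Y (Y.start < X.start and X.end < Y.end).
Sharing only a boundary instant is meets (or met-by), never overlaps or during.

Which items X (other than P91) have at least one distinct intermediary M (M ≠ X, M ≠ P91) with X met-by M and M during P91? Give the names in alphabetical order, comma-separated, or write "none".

none

Target P91 = [11:15, 17:00].
Intermediaries M with M during P91: P98.
Via P98 — items with X met-by P98: none.
Union: none.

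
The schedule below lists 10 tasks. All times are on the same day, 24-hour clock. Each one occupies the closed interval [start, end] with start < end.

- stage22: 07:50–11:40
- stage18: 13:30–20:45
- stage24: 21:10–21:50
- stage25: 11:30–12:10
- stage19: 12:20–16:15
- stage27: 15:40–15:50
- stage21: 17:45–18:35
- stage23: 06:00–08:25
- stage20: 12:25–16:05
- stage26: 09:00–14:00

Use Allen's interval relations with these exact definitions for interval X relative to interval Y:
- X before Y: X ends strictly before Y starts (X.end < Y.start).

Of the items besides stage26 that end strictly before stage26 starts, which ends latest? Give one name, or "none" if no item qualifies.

stage23

Target stage26 = [09:00, 14:00].
stage18 [13:30, 20:45] → overlapped-by → excluded.
stage19 [12:20, 16:15] → overlapped-by → excluded.
stage20 [12:25, 16:05] → overlapped-by → excluded.
stage21 [17:45, 18:35] → after → excluded.
stage22 [07:50, 11:40] → overlaps → excluded.
stage23 [06:00, 08:25] → before → candidate.
stage24 [21:10, 21:50] → after → excluded.
stage25 [11:30, 12:10] → during → excluded.
stage27 [15:40, 15:50] → after → excluded.
Among candidates, latest end is 08:25 → stage23.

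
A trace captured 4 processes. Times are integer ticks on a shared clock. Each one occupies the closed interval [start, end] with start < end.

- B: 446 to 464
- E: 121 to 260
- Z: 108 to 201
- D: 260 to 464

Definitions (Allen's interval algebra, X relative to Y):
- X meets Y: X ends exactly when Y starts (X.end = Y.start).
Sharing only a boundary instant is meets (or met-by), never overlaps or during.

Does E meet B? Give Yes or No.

No

E = [121, 260], B = [446, 464].
Actual relation of E to B: before.
Asked whether 'meets' holds → No.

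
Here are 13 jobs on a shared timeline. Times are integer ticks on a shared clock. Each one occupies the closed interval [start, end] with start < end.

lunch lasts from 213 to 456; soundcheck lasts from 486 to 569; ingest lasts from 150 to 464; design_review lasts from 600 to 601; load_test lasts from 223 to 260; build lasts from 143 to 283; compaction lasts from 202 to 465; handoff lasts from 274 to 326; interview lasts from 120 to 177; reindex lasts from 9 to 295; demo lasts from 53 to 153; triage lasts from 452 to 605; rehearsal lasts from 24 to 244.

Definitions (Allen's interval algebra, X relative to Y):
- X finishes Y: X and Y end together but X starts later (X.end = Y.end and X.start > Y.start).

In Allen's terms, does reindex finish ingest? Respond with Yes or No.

reindex = [9, 295], ingest = [150, 464].
Actual relation of reindex to ingest: overlaps.
Asked whether 'finishes' holds → No.

No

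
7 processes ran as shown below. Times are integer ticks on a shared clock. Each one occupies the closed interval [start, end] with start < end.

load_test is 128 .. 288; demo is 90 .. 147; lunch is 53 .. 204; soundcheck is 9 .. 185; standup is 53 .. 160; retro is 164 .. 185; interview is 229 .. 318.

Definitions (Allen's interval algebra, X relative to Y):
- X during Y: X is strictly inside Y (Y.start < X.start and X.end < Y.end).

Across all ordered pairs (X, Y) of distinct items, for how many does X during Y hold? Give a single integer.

6

Checking all 42 ordered pairs for relation 'during'; matching pairs in alphabetical order:
(demo, lunch): demo during lunch ✓
(demo, soundcheck): demo during soundcheck ✓
(demo, standup): demo during standup ✓
(retro, load_test): retro during load_test ✓
(retro, lunch): retro during lunch ✓
(standup, soundcheck): standup during soundcheck ✓
Count: 6.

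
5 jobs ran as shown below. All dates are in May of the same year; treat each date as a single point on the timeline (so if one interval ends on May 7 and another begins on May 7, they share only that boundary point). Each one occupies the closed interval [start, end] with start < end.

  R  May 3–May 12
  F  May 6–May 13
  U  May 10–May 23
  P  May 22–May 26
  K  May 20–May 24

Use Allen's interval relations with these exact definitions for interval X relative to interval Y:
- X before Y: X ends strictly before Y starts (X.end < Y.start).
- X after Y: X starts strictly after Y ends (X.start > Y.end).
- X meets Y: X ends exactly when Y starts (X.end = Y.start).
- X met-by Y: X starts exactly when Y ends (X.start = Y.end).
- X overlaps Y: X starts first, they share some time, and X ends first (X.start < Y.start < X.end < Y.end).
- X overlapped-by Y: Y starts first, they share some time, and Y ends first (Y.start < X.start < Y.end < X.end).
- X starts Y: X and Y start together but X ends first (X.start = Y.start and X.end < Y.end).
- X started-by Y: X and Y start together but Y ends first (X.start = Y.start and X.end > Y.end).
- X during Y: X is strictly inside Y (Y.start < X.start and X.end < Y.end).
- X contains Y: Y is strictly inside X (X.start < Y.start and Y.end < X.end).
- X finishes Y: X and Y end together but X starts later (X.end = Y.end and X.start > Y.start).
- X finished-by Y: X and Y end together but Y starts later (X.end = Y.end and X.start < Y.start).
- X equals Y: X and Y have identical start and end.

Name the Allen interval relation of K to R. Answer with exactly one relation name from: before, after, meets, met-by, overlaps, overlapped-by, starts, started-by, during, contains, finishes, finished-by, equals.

K = [May 20, May 24]; R = [May 3, May 12].
Compare endpoints: K.start > R.start, K.start > R.end, K.end > R.start, K.end > R.end.
That pattern is 'after'.

after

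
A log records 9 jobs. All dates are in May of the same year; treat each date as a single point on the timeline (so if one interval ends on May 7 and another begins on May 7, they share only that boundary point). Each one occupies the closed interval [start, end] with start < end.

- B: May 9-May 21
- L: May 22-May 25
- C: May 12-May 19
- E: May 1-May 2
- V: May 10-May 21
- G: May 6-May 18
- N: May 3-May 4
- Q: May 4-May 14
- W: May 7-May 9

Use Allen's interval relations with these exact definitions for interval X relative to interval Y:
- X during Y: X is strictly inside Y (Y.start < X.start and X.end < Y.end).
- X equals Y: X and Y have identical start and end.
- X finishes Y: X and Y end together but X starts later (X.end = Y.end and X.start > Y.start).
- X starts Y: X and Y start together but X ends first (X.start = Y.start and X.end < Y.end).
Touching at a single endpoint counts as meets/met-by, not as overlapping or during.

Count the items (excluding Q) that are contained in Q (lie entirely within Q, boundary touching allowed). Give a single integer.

Target Q = [May 4, May 14].
B [May 9, May 21] → overlapped-by → no.
C [May 12, May 19] → overlapped-by → no.
E [May 1, May 2] → before → no.
G [May 6, May 18] → overlapped-by → no.
L [May 22, May 25] → after → no.
N [May 3, May 4] → meets → no.
V [May 10, May 21] → overlapped-by → no.
W [May 7, May 9] → during → counts.
Total: 1.

1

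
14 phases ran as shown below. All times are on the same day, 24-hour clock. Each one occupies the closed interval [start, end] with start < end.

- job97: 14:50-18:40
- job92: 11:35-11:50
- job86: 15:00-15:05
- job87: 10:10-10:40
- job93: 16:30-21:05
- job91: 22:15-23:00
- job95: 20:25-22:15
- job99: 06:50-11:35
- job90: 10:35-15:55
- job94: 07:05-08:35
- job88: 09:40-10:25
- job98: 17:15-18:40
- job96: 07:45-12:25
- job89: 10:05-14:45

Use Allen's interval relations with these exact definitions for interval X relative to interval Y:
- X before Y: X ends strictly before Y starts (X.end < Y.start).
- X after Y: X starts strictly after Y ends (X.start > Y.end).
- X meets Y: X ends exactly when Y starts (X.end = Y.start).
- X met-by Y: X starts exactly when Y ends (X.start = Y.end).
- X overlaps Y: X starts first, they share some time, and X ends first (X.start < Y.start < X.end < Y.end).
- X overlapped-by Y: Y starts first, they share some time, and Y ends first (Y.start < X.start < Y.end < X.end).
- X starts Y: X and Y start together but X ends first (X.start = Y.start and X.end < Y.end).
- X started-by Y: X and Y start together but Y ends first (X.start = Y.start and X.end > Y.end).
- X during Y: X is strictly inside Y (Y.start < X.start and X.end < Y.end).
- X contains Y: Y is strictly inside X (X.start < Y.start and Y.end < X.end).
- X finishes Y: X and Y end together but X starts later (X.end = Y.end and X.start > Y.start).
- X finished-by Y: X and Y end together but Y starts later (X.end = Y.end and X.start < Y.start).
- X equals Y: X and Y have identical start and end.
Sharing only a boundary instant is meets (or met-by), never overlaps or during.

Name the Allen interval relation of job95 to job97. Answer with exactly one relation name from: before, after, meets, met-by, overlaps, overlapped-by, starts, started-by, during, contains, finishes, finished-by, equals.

after

job95 = [20:25, 22:15]; job97 = [14:50, 18:40].
Compare endpoints: job95.start > job97.start, job95.start > job97.end, job95.end > job97.start, job95.end > job97.end.
That pattern is 'after'.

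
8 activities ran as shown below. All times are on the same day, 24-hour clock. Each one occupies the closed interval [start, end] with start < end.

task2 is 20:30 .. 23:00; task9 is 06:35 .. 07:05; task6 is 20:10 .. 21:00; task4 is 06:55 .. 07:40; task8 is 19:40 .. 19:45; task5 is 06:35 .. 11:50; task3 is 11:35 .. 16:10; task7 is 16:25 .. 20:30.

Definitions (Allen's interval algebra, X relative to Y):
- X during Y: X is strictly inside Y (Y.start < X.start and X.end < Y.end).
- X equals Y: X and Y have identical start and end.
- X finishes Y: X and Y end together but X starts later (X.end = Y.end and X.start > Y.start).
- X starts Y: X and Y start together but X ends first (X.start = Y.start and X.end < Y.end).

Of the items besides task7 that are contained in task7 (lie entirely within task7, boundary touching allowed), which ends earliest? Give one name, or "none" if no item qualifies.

task8

Target task7 = [16:25, 20:30].
task2 [20:30, 23:00] → met-by → excluded.
task3 [11:35, 16:10] → before → excluded.
task4 [06:55, 07:40] → before → excluded.
task5 [06:35, 11:50] → before → excluded.
task6 [20:10, 21:00] → overlapped-by → excluded.
task8 [19:40, 19:45] → during → candidate.
task9 [06:35, 07:05] → before → excluded.
Among candidates, earliest end is 19:45 → task8.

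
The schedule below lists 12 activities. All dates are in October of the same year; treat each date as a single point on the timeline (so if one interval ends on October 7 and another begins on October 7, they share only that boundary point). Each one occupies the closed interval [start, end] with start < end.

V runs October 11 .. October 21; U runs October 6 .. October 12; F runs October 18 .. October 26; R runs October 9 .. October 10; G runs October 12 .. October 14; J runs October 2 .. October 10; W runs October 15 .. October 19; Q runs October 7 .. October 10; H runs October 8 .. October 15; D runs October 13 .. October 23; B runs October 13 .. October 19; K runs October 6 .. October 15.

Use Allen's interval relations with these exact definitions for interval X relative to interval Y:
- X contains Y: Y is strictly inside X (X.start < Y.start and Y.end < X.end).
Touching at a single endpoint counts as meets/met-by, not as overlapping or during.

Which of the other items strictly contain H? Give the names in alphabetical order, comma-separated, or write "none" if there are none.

Target H = [October 8, October 15].
B [October 13, October 19] → overlapped-by → no.
D [October 13, October 23] → overlapped-by → no.
F [October 18, October 26] → after → no.
G [October 12, October 14] → during → no.
J [October 2, October 10] → overlaps → no.
K [October 6, October 15] → finished-by → no.
Q [October 7, October 10] → overlaps → no.
R [October 9, October 10] → during → no.
U [October 6, October 12] → overlaps → no.
V [October 11, October 21] → overlapped-by → no.
W [October 15, October 19] → met-by → no.
Result: none.

none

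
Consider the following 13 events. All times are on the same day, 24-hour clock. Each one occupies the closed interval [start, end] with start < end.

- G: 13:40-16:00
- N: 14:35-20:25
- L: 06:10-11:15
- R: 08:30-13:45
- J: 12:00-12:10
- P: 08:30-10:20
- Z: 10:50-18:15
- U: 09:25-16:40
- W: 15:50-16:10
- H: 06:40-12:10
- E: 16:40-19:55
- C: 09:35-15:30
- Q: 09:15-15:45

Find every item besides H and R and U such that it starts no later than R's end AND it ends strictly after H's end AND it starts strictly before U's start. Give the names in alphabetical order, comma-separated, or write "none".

Q

Conditions: its start is no later than R's end (X.start <= 13:45) AND its end is strictly after H's end (X.end > 12:10) AND its start is strictly before U's start (X.start < 09:25).
C: start 09:35 <= 13:45? ✓; end 15:30 > 12:10? ✓; start 09:35 < 09:25? ✗ → no.
E: start 16:40 <= 13:45? ✗; end 19:55 > 12:10? ✓; start 16:40 < 09:25? ✗ → no.
G: start 13:40 <= 13:45? ✓; end 16:00 > 12:10? ✓; start 13:40 < 09:25? ✗ → no.
J: start 12:00 <= 13:45? ✓; end 12:10 > 12:10? ✗; start 12:00 < 09:25? ✗ → no.
L: start 06:10 <= 13:45? ✓; end 11:15 > 12:10? ✗; start 06:10 < 09:25? ✓ → no.
N: start 14:35 <= 13:45? ✗; end 20:25 > 12:10? ✓; start 14:35 < 09:25? ✗ → no.
P: start 08:30 <= 13:45? ✓; end 10:20 > 12:10? ✗; start 08:30 < 09:25? ✓ → no.
Q: start 09:15 <= 13:45? ✓; end 15:45 > 12:10? ✓; start 09:15 < 09:25? ✓ → yes.
W: start 15:50 <= 13:45? ✗; end 16:10 > 12:10? ✓; start 15:50 < 09:25? ✗ → no.
Z: start 10:50 <= 13:45? ✓; end 18:15 > 12:10? ✓; start 10:50 < 09:25? ✗ → no.
Result: Q.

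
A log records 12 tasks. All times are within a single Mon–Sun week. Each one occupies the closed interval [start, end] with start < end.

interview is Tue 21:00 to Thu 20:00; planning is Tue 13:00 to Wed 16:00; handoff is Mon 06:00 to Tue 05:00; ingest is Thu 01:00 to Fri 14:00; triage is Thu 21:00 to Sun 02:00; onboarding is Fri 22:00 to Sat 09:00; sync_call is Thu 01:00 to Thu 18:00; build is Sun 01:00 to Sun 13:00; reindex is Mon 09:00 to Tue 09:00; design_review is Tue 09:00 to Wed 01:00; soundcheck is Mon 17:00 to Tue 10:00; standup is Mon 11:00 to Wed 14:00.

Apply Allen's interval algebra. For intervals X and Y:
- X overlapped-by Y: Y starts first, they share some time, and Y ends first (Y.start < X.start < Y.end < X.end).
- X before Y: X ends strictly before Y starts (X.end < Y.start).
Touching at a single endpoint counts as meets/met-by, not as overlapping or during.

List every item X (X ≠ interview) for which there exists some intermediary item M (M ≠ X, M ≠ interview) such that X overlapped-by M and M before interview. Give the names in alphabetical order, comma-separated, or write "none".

Target interview = [Tue 21:00, Thu 20:00].
Intermediaries M with M before interview: handoff, reindex, soundcheck.
Via handoff — items with X overlapped-by handoff: reindex, soundcheck, standup.
Via reindex — items with X overlapped-by reindex: soundcheck, standup.
Via soundcheck — items with X overlapped-by soundcheck: design_review.
Union: design_review, reindex, soundcheck, standup.

design_review, reindex, soundcheck, standup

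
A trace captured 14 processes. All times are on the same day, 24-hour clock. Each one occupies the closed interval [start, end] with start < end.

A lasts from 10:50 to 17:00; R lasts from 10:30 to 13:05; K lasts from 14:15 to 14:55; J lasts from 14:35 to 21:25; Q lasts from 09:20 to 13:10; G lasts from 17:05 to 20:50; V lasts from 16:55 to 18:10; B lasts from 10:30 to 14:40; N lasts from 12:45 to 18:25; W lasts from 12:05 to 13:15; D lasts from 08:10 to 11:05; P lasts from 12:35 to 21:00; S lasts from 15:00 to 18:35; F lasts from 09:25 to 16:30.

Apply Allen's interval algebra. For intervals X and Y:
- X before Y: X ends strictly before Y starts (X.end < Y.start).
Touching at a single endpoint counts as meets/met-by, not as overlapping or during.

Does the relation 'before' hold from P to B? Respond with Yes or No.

No

P = [12:35, 21:00], B = [10:30, 14:40].
Actual relation of P to B: overlapped-by.
Asked whether 'before' holds → No.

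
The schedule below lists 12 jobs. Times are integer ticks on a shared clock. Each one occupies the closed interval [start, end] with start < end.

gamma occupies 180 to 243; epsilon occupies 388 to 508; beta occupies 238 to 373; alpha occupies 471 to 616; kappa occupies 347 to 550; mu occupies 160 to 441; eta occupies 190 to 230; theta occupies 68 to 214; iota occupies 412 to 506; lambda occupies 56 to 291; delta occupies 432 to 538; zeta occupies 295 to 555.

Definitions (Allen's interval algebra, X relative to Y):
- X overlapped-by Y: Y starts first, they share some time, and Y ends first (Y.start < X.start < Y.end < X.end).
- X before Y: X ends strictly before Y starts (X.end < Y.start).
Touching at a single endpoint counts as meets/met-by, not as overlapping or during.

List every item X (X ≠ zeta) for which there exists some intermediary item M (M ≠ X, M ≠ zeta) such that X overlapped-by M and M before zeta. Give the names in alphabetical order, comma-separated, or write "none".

Target zeta = [295, 555].
Intermediaries M with M before zeta: eta, gamma, lambda, theta.
Via eta — items with X overlapped-by eta: none.
Via gamma — items with X overlapped-by gamma: beta.
Via lambda — items with X overlapped-by lambda: beta, mu.
Via theta — items with X overlapped-by theta: eta, gamma, mu.
Union: beta, eta, gamma, mu.

beta, eta, gamma, mu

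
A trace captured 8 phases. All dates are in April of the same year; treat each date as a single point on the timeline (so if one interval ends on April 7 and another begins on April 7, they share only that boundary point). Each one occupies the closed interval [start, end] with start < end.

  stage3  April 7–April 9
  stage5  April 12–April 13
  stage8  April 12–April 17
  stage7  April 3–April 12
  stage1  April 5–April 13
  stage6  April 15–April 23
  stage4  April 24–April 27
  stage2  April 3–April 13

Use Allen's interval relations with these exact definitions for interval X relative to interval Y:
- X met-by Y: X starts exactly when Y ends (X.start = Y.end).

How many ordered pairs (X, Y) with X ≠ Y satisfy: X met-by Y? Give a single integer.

2

Checking all 56 ordered pairs for relation 'met-by'; matching pairs in alphabetical order:
(stage5, stage7): stage5 met-by stage7 ✓
(stage8, stage7): stage8 met-by stage7 ✓
Count: 2.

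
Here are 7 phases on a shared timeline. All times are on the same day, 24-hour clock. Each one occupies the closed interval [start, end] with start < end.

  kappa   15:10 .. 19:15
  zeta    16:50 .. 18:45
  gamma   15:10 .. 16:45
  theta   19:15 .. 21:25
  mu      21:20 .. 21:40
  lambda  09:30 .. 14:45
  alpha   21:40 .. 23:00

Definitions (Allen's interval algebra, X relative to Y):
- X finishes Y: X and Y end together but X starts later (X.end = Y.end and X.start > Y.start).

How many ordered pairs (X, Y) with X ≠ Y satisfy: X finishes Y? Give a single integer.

0

Checking all 42 ordered pairs for relation 'finishes'; matching pairs in alphabetical order:
No pair satisfies it.
Count: 0.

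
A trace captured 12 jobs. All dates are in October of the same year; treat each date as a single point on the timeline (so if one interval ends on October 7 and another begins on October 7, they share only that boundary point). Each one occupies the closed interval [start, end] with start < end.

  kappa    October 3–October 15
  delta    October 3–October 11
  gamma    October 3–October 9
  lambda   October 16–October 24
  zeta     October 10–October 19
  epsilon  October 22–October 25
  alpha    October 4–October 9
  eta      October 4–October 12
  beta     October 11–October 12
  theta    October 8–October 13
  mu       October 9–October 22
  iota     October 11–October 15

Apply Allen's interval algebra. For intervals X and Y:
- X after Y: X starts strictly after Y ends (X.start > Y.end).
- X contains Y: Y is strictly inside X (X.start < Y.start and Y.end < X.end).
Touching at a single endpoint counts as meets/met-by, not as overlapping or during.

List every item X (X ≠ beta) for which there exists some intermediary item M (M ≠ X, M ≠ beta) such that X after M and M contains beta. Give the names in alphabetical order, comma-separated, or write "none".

epsilon, lambda

Target beta = [October 11, October 12].
Intermediaries M with M contains beta: kappa, mu, theta, zeta.
Via kappa — items with X after kappa: epsilon, lambda.
Via mu — items with X after mu: none.
Via theta — items with X after theta: epsilon, lambda.
Via zeta — items with X after zeta: epsilon.
Union: epsilon, lambda.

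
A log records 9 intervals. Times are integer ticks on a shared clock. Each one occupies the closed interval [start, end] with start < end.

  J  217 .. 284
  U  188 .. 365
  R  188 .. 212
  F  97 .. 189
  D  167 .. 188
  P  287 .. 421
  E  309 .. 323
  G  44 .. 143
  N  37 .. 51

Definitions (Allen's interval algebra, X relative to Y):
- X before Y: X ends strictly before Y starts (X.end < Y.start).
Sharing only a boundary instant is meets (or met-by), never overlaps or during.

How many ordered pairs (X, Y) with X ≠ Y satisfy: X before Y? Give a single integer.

Checking all 72 ordered pairs for relation 'before'; matching pairs in alphabetical order:
(D, E): D before E ✓
(D, J): D before J ✓
(D, P): D before P ✓
(F, E): F before E ✓
(F, J): F before J ✓
(F, P): F before P ✓
(G, D): G before D ✓
(G, E): G before E ✓
(G, J): G before J ✓
(G, P): G before P ✓
(G, R): G before R ✓
(G, U): G before U ✓
(J, E): J before E ✓
(J, P): J before P ✓
(N, D): N before D ✓
(N, E): N before E ✓
(N, F): N before F ✓
(N, J): N before J ✓
(N, P): N before P ✓
(N, R): N before R ✓
(N, U): N before U ✓
(R, E): R before E ✓
(R, J): R before J ✓
(R, P): R before P ✓
Count: 24.

24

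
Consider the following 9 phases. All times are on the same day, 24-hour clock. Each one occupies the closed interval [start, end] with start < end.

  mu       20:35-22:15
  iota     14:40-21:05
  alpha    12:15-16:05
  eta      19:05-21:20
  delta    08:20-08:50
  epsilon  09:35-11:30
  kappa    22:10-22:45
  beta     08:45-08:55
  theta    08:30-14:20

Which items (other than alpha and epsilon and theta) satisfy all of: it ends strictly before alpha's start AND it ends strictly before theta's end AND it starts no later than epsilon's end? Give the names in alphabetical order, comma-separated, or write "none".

beta, delta

Conditions: its end is strictly before alpha's start (X.end < 12:15) AND its end is strictly before theta's end (X.end < 14:20) AND its start is no later than epsilon's end (X.start <= 11:30).
beta: end 08:55 < 12:15? ✓; end 08:55 < 14:20? ✓; start 08:45 <= 11:30? ✓ → yes.
delta: end 08:50 < 12:15? ✓; end 08:50 < 14:20? ✓; start 08:20 <= 11:30? ✓ → yes.
eta: end 21:20 < 12:15? ✗; end 21:20 < 14:20? ✗; start 19:05 <= 11:30? ✗ → no.
iota: end 21:05 < 12:15? ✗; end 21:05 < 14:20? ✗; start 14:40 <= 11:30? ✗ → no.
kappa: end 22:45 < 12:15? ✗; end 22:45 < 14:20? ✗; start 22:10 <= 11:30? ✗ → no.
mu: end 22:15 < 12:15? ✗; end 22:15 < 14:20? ✗; start 20:35 <= 11:30? ✗ → no.
Result: beta, delta.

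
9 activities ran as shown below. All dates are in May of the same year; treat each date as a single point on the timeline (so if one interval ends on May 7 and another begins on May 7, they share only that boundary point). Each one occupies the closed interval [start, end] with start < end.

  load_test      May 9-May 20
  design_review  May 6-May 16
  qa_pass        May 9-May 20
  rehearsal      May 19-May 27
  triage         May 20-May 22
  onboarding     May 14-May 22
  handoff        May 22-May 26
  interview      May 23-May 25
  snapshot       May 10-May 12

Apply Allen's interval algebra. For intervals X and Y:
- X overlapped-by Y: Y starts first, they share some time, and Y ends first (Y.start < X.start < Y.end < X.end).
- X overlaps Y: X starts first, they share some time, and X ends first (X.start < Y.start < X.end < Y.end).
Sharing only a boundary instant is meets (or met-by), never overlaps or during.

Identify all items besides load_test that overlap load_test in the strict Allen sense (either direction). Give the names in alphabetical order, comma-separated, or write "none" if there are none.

design_review, onboarding, rehearsal

Target load_test = [May 9, May 20].
design_review [May 6, May 16] → overlaps → yes.
handoff [May 22, May 26] → after → no.
interview [May 23, May 25] → after → no.
onboarding [May 14, May 22] → overlapped-by → yes.
qa_pass [May 9, May 20] → equals → no.
rehearsal [May 19, May 27] → overlapped-by → yes.
snapshot [May 10, May 12] → during → no.
triage [May 20, May 22] → met-by → no.
Result: design_review, onboarding, rehearsal.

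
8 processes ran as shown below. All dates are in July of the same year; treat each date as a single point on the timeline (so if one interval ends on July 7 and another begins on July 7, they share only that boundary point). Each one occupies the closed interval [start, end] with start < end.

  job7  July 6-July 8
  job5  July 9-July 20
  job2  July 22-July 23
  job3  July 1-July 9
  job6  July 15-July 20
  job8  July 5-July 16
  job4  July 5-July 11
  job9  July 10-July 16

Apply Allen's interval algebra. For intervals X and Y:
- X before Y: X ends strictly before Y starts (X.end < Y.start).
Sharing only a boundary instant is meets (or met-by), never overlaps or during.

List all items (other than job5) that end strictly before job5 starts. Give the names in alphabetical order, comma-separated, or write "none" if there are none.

job7

Target job5 = [July 9, July 20].
job2 [July 22, July 23] → after → no.
job3 [July 1, July 9] → meets → no.
job4 [July 5, July 11] → overlaps → no.
job6 [July 15, July 20] → finishes → no.
job7 [July 6, July 8] → before → yes.
job8 [July 5, July 16] → overlaps → no.
job9 [July 10, July 16] → during → no.
Result: job7.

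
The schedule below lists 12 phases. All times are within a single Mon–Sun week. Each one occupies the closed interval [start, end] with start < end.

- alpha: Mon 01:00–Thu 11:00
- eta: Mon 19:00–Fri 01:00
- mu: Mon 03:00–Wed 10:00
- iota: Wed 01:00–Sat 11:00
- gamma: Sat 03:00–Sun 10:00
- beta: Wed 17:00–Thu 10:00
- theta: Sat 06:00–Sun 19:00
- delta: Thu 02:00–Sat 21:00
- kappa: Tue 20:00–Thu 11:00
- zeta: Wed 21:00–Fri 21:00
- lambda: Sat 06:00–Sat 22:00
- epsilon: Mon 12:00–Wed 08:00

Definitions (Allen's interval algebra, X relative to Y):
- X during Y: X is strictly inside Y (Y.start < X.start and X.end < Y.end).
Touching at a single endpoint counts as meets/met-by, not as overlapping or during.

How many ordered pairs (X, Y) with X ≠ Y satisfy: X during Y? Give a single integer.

Checking all 132 ordered pairs for relation 'during'; matching pairs in alphabetical order:
(beta, alpha): beta during alpha ✓
(beta, eta): beta during eta ✓
(beta, iota): beta during iota ✓
(beta, kappa): beta during kappa ✓
(epsilon, alpha): epsilon during alpha ✓
(epsilon, mu): epsilon during mu ✓
(kappa, eta): kappa during eta ✓
(lambda, gamma): lambda during gamma ✓
(mu, alpha): mu during alpha ✓
(zeta, iota): zeta during iota ✓
Count: 10.

10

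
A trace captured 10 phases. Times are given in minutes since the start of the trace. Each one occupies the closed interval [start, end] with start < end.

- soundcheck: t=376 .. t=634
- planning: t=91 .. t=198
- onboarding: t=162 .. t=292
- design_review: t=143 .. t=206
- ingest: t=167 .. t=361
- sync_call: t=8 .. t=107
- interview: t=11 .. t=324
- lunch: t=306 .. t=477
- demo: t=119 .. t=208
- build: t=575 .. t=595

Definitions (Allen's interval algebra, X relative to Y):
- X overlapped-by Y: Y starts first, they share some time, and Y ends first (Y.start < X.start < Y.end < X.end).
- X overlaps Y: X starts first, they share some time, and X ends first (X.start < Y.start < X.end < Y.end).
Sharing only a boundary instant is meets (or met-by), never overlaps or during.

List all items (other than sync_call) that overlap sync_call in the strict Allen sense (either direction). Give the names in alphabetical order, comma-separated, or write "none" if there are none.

interview, planning

Target sync_call = [t=8, t=107].
build [t=575, t=595] → after → no.
demo [t=119, t=208] → after → no.
design_review [t=143, t=206] → after → no.
ingest [t=167, t=361] → after → no.
interview [t=11, t=324] → overlapped-by → yes.
lunch [t=306, t=477] → after → no.
onboarding [t=162, t=292] → after → no.
planning [t=91, t=198] → overlapped-by → yes.
soundcheck [t=376, t=634] → after → no.
Result: interview, planning.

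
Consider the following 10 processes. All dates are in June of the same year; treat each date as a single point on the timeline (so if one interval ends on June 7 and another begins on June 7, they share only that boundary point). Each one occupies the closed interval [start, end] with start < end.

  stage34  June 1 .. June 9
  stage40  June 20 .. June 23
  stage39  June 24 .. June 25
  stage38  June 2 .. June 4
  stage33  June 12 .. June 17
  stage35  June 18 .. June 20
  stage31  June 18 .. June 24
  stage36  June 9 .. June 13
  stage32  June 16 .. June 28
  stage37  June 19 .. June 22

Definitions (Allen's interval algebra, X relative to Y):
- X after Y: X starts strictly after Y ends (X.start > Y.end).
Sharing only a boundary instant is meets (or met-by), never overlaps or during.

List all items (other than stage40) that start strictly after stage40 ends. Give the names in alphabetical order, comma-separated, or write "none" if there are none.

stage39

Target stage40 = [June 20, June 23].
stage31 [June 18, June 24] → contains → no.
stage32 [June 16, June 28] → contains → no.
stage33 [June 12, June 17] → before → no.
stage34 [June 1, June 9] → before → no.
stage35 [June 18, June 20] → meets → no.
stage36 [June 9, June 13] → before → no.
stage37 [June 19, June 22] → overlaps → no.
stage38 [June 2, June 4] → before → no.
stage39 [June 24, June 25] → after → yes.
Result: stage39.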